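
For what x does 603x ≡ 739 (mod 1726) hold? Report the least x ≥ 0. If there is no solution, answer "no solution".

505

First find gcd(603, 1726):
1726 = 2·603 + 520
603 = 1·520 + 83
520 = 6·83 + 22
83 = 3·22 + 17
22 = 1·17 + 5
17 = 3·5 + 2
5 = 2·2 + 1
2 = 2·1 + 0
gcd = 1, so a unique solution mod 1726 exists.
Back-substitute for the Bézout coefficients:
1 = 5 − 2·2
1 = −2·17 + 7·5
1 = 7·22 − 9·17
1 = −9·83 + 34·22
1 = 34·520 − 213·83
1 = −213·603 + 247·520
1 = 247·1726 − 707·603
So 603·(-707) ≡ 1 (mod 1726), giving 603⁻¹ ≡ 1019.
x ≡ 603⁻¹·739 ≡ 1019·739 ≡ 505 (mod 1726).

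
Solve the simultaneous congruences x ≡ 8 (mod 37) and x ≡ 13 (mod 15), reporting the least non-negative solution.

Write x = 8 + 37·k. Then 37·k ≡ 13 − 8 ≡ 5 (mod 15).
Need 37⁻¹ mod 15. Extended Euclid on (15, 7):
15 = 2·7 + 1
7 = 7·1 + 0
Back-substitute:
1 = 15 − 2·7
37⁻¹ ≡ 13 (mod 15), so k ≡ 13·5 ≡ 5 (mod 15).
x = 8 + 37·5 = 193.

193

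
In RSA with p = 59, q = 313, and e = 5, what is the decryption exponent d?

14477

φ(n) = (p−1)(q−1) = 58·312 = 18096.
Need d with 5·d ≡ 1 (mod 18096). Apply the extended Euclidean algorithm:
18096 = 3619·5 + 1
5 = 5·1 + 0
Back-substitute:
1 = 18096 − 3619·5
So 5·(-3619) ≡ 1 (mod 18096), hence d ≡ -3619 ≡ 14477 (mod 18096).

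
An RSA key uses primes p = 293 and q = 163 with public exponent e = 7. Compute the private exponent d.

φ(n) = (p−1)(q−1) = 292·162 = 47304.
Need d with 7·d ≡ 1 (mod 47304). Apply the extended Euclidean algorithm:
47304 = 6757·7 + 5
7 = 1·5 + 2
5 = 2·2 + 1
2 = 2·1 + 0
Back-substitute:
1 = 5 − 2·2
1 = −2·7 + 3·5
1 = 3·47304 − 20273·7
So 7·(-20273) ≡ 1 (mod 47304), hence d ≡ -20273 ≡ 27031 (mod 47304).

27031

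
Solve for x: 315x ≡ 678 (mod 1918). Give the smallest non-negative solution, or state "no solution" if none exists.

gcd(315, 1918):
1918 = 6×315 + 28
315 = 11×28 + 7
28 = 4×7 + 0
gcd = 7, but 7 ∤ 678, so the congruence has no solution.

no solution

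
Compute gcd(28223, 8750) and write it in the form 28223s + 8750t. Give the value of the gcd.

Euclidean algorithm:
28223 = 3*8750 + 1973
8750 = 4*1973 + 858
1973 = 2*858 + 257
858 = 3*257 + 87
257 = 2*87 + 83
87 = 1*83 + 4
83 = 20*4 + 3
4 = 1*3 + 1
3 = 3*1 + 0
gcd(28223, 8750) = 1.
Back-substituting:
1 = 4 − 3
1 = −83 + 21·4
1 = 21·87 − 22·83
1 = −22·257 + 65·87
1 = 65·858 − 217·257
1 = −217·1973 + 499·858
1 = 499·8750 − 2213·1973
1 = −2213·28223 + 7138·8750
So 1 = (-2213)·28223 + (7138)·8750.

1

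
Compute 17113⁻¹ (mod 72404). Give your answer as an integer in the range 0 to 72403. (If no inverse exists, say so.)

50877

Apply the Euclidean algorithm to 72404 and 17113:
72404 = 4·17113 + 3952
17113 = 4·3952 + 1305
3952 = 3·1305 + 37
1305 = 35·37 + 10
37 = 3·10 + 7
10 = 1·7 + 3
7 = 2·3 + 1
3 = 3·1 + 0
The gcd is 1. Working backward:
1 = 7 − 2·3
1 = −2·10 + 3·7
1 = 3·37 − 11·10
1 = −11·1305 + 388·37
1 = 388·3952 − 1175·1305
1 = −1175·17113 + 5088·3952
1 = 5088·72404 − 21527·17113
Thus 17113·(-21527) ≡ 1 (mod 72404); reducing, -21527 mod 72404 = 50877.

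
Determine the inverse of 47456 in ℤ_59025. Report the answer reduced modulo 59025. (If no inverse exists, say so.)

Run Euclid on (59025, 47456):
59025 = 1*47456 + 11569
47456 = 4*11569 + 1180
11569 = 9*1180 + 949
1180 = 1*949 + 231
949 = 4*231 + 25
231 = 9*25 + 6
25 = 4*6 + 1
6 = 6*1 + 0
Since gcd(47456, 59025) = 1, back-substitute to write 1 as a combination:
1 = 25 − 4·6
1 = −4·231 + 37·25
1 = 37·949 − 152·231
1 = −152·1180 + 189·949
1 = 189·11569 − 1853·1180
1 = −1853·47456 + 7601·11569
1 = 7601·59025 − 9454·47456
So 47456·(-9454) ≡ 1 (mod 59025), and -9454 ≡ 49571 (mod 59025).

49571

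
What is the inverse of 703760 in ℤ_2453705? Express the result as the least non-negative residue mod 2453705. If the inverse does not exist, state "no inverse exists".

Euclidean algorithm on 2453705, 703760:
2453705 = 3·703760 + 342425
703760 = 2·342425 + 18910
342425 = 18·18910 + 2045
18910 = 9·2045 + 505
2045 = 4·505 + 25
505 = 20·25 + 5
25 = 5·5 + 0
gcd(703760, 2453705) = 5 ≠ 1, so 703760 has no multiplicative inverse modulo 2453705.

no inverse exists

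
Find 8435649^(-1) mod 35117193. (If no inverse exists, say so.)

no inverse exists

Compute gcd(8435649, 35117193):
35117193 = 4*8435649 + 1374597
8435649 = 6*1374597 + 188067
1374597 = 7*188067 + 58128
188067 = 3*58128 + 13683
58128 = 4*13683 + 3396
13683 = 4*3396 + 99
3396 = 34*99 + 30
99 = 3*30 + 9
30 = 3*9 + 3
9 = 3*3 + 0
Since gcd = 3 > 1, 8435649 is not a unit mod 35117193.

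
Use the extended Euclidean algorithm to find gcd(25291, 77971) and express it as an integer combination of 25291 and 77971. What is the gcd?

Repeated division:
77971 = 3·25291 + 2098
25291 = 12·2098 + 115
2098 = 18·115 + 28
115 = 4·28 + 3
28 = 9·3 + 1
3 = 3·1 + 0
gcd(25291, 77971) = 1.
Back-substituting:
1 = 28 − 9·3
1 = −9·115 + 37·28
1 = 37·2098 − 675·115
1 = −675·25291 + 8137·2098
1 = 8137·77971 − 25086·25291
So 1 = (8137)·77971 + (-25086)·25291.

1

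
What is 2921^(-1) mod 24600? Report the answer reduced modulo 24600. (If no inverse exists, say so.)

gcd(24600, 2921) by repeated division:
24600 = 8·2921 + 1232
2921 = 2·1232 + 457
1232 = 2·457 + 318
457 = 1·318 + 139
318 = 2·139 + 40
139 = 3·40 + 19
40 = 2·19 + 2
19 = 9·2 + 1
2 = 2·1 + 0
The gcd is 1. Working backward:
1 = 19 − 9·2
1 = −9·40 + 19·19
1 = 19·139 − 66·40
1 = −66·318 + 151·139
1 = 151·457 − 217·318
1 = −217·1232 + 585·457
1 = 585·2921 − 1387·1232
1 = −1387·24600 + 11681·2921
So 2921·11681 ≡ 1 (mod 24600).

11681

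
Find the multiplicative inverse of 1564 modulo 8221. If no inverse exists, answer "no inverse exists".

205

Extended Euclidean algorithm:
8221 = 5*1564 + 401
1564 = 3*401 + 361
401 = 1*361 + 40
361 = 9*40 + 1
40 = 40*1 + 0
gcd = 1, so the inverse exists. Back-substitute:
1 = 361 − 9·40
1 = −9·401 + 10·361
1 = 10·1564 − 39·401
1 = −39·8221 + 205·1564
So 1564·205 ≡ 1 (mod 8221).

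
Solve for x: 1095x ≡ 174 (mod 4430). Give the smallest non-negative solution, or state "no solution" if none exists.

gcd(1095, 4430):
4430 = 4*1095 + 50
1095 = 21*50 + 45
50 = 1*45 + 5
45 = 9*5 + 0
gcd = 5, but 5 ∤ 174, so the congruence has no solution.

no solution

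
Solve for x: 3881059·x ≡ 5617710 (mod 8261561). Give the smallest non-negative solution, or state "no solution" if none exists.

First find gcd(3881059, 8261561):
8261561 = 2*3881059 + 499443
3881059 = 7*499443 + 384958
499443 = 1*384958 + 114485
384958 = 3*114485 + 41503
114485 = 2*41503 + 31479
41503 = 1*31479 + 10024
31479 = 3*10024 + 1407
10024 = 7*1407 + 175
1407 = 8*175 + 7
175 = 25*7 + 0
gcd = 7 and 7 | 5617710, so solutions exist. Divide through by 7: 554437x ≡ 802530 (mod 1180223).
Now find 554437⁻¹ mod 1180223:
1180223 = 2*554437 + 71349
554437 = 7*71349 + 54994
71349 = 1*54994 + 16355
54994 = 3*16355 + 5929
16355 = 2*5929 + 4497
5929 = 1*4497 + 1432
4497 = 3*1432 + 201
1432 = 7*201 + 25
201 = 8*25 + 1
25 = 25*1 + 0
Back-substitute:
1 = 201 − 8·25
1 = −8·1432 + 57·201
1 = 57·4497 − 179·1432
1 = −179·5929 + 236·4497
1 = 236·16355 − 651·5929
1 = −651·54994 + 2189·16355
1 = 2189·71349 − 2840·54994
1 = −2840·554437 + 22069·71349
1 = 22069·1180223 − 46978·554437
So 554437·(-46978) ≡ 1 (mod 1180223), i.e. 554437⁻¹ ≡ 1133245.
Then x ≡ 1133245·802530 ≡ 969395 (mod 1180223); the smallest non-negative solution is x = 969395.

969395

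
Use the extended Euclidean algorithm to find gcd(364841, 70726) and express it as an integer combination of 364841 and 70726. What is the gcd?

Apply Euclid's algorithm to 364841 and 70726:
364841 = 5×70726 + 11211
70726 = 6×11211 + 3460
11211 = 3×3460 + 831
3460 = 4×831 + 136
831 = 6×136 + 15
136 = 9×15 + 1
15 = 15×1 + 0
gcd(364841, 70726) = 1.
Back-substituting:
1 = 136 − 9·15
1 = −9·831 + 55·136
1 = 55·3460 − 229·831
1 = −229·11211 + 742·3460
1 = 742·70726 − 4681·11211
1 = −4681·364841 + 24147·70726
So 1 = (-4681)·364841 + (24147)·70726.

1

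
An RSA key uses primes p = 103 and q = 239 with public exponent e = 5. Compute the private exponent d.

φ(n) = (p−1)(q−1) = 102·238 = 24276.
Need d with 5·d ≡ 1 (mod 24276). Apply the extended Euclidean algorithm:
24276 = 4855*5 + 1
5 = 5*1 + 0
Back-substitute:
1 = 24276 − 4855·5
So 5·(-4855) ≡ 1 (mod 24276), hence d ≡ -4855 ≡ 19421 (mod 24276).

19421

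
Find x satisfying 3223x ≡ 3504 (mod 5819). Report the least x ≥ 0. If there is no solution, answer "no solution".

no solution

gcd(3223, 5819):
5819 = 1·3223 + 2596
3223 = 1·2596 + 627
2596 = 4·627 + 88
627 = 7·88 + 11
88 = 8·11 + 0
gcd = 11, but 11 ∤ 3504, so the congruence has no solution.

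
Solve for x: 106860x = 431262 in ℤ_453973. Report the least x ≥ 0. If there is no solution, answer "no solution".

First find gcd(106860, 453973):
453973 = 4×106860 + 26533
106860 = 4×26533 + 728
26533 = 36×728 + 325
728 = 2×325 + 78
325 = 4×78 + 13
78 = 6×13 + 0
gcd = 13 and 13 | 431262, so solutions exist. Divide through by 13: 8220x ≡ 33174 (mod 34921).
Now find 8220⁻¹ mod 34921:
34921 = 4·8220 + 2041
8220 = 4·2041 + 56
2041 = 36·56 + 25
56 = 2·25 + 6
25 = 4·6 + 1
6 = 6·1 + 0
Back-substitute:
1 = 25 − 4·6
1 = −4·56 + 9·25
1 = 9·2041 − 328·56
1 = −328·8220 + 1321·2041
1 = 1321·34921 − 5612·8220
So 8220·(-5612) ≡ 1 (mod 34921), i.e. 8220⁻¹ ≡ 29309.
Then x ≡ 29309·33174 ≡ 26284 (mod 34921); the smallest non-negative solution is x = 26284.

26284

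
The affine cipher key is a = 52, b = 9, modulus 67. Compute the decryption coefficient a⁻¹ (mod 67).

58

Apply the Euclidean algorithm to 67 and 52:
67 = 1·52 + 15
52 = 3·15 + 7
15 = 2·7 + 1
7 = 7·1 + 0
The gcd is 1. Working backward:
1 = 15 − 2·7
1 = −2·52 + 7·15
1 = 7·67 − 9·52
So 52·(-9) ≡ 1 (mod 67), and -9 ≡ 58 (mod 67).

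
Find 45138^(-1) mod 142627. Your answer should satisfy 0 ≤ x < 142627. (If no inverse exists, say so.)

gcd(142627, 45138) by repeated division:
142627 = 3*45138 + 7213
45138 = 6*7213 + 1860
7213 = 3*1860 + 1633
1860 = 1*1633 + 227
1633 = 7*227 + 44
227 = 5*44 + 7
44 = 6*7 + 2
7 = 3*2 + 1
2 = 2*1 + 0
gcd = 1, so the inverse exists. Back-substitute:
1 = 7 − 3·2
1 = −3·44 + 19·7
1 = 19·227 − 98·44
1 = −98·1633 + 705·227
1 = 705·1860 − 803·1633
1 = −803·7213 + 3114·1860
1 = 3114·45138 − 19487·7213
1 = −19487·142627 + 61575·45138
So 45138·61575 ≡ 1 (mod 142627).

61575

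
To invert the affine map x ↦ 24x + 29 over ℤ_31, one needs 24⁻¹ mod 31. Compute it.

Extended Euclidean algorithm:
31 = 1*24 + 7
24 = 3*7 + 3
7 = 2*3 + 1
3 = 3*1 + 0
The gcd is 1. Working backward:
1 = 7 − 2·3
1 = −2·24 + 7·7
1 = 7·31 − 9·24
So 24·(-9) ≡ 1 (mod 31), and -9 ≡ 22 (mod 31).

22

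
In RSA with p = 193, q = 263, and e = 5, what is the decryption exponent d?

10061

φ(n) = (p−1)(q−1) = 192·262 = 50304.
Need d with 5·d ≡ 1 (mod 50304). Apply the extended Euclidean algorithm:
50304 = 10060·5 + 4
5 = 1·4 + 1
4 = 4·1 + 0
Back-substitute:
1 = 5 − 4
1 = −50304 + 10061·5
So 5·10061 ≡ 1 (mod 50304), hence d = 10061.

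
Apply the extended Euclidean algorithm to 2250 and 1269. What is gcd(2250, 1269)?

Repeated division:
2250 = 1*1269 + 981
1269 = 1*981 + 288
981 = 3*288 + 117
288 = 2*117 + 54
117 = 2*54 + 9
54 = 6*9 + 0
gcd(2250, 1269) = 9.
Working backward:
9 = 117 − 2·54
9 = −2·288 + 5·117
9 = 5·981 − 17·288
9 = −17·1269 + 22·981
9 = 22·2250 − 39·1269
So 9 = (22)·2250 + (-39)·1269.

9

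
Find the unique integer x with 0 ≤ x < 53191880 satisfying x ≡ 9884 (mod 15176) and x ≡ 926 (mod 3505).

Write x = 9884 + 15176·k. Then 15176·k ≡ 926 − 9884 ≡ 1557 (mod 3505).
Need 15176⁻¹ mod 3505. Extended Euclid on (3505, 1156):
3505 = 3·1156 + 37
1156 = 31·37 + 9
37 = 4·9 + 1
9 = 9·1 + 0
Back-substitute:
1 = 37 − 4·9
1 = −4·1156 + 125·37
1 = 125·3505 − 379·1156
15176⁻¹ ≡ 3126 (mod 3505), so k ≡ 3126·1557 ≡ 2242 (mod 3505).
x = 9884 + 15176·2242 = 34034476.

34034476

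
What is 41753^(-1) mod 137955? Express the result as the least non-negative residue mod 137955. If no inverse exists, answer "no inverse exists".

32522

Run Euclid on (137955, 41753):
137955 = 3*41753 + 12696
41753 = 3*12696 + 3665
12696 = 3*3665 + 1701
3665 = 2*1701 + 263
1701 = 6*263 + 123
263 = 2*123 + 17
123 = 7*17 + 4
17 = 4*4 + 1
4 = 4*1 + 0
Since gcd(41753, 137955) = 1, back-substitute to write 1 as a combination:
1 = 17 − 4·4
1 = −4·123 + 29·17
1 = 29·263 − 62·123
1 = −62·1701 + 401·263
1 = 401·3665 − 864·1701
1 = −864·12696 + 2993·3665
1 = 2993·41753 − 9843·12696
1 = −9843·137955 + 32522·41753
So 41753·32522 ≡ 1 (mod 137955).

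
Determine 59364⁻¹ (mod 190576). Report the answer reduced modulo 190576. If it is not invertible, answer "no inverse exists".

Compute gcd(59364, 190576):
190576 = 3×59364 + 12484
59364 = 4×12484 + 9428
12484 = 1×9428 + 3056
9428 = 3×3056 + 260
3056 = 11×260 + 196
260 = 1×196 + 64
196 = 3×64 + 4
64 = 16×4 + 0
Since gcd = 4 > 1, 59364 is not a unit mod 190576.

no inverse exists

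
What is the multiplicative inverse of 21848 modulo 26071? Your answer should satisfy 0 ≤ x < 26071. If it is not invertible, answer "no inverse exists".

7896

Extended Euclidean algorithm:
26071 = 1×21848 + 4223
21848 = 5×4223 + 733
4223 = 5×733 + 558
733 = 1×558 + 175
558 = 3×175 + 33
175 = 5×33 + 10
33 = 3×10 + 3
10 = 3×3 + 1
3 = 3×1 + 0
gcd = 1, so the inverse exists. Back-substitute:
1 = 10 − 3·3
1 = −3·33 + 10·10
1 = 10·175 − 53·33
1 = −53·558 + 169·175
1 = 169·733 − 222·558
1 = −222·4223 + 1279·733
1 = 1279·21848 − 6617·4223
1 = −6617·26071 + 7896·21848
So 21848·7896 ≡ 1 (mod 26071).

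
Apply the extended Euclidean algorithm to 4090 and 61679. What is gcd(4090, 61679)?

Repeated division:
61679 = 15*4090 + 329
4090 = 12*329 + 142
329 = 2*142 + 45
142 = 3*45 + 7
45 = 6*7 + 3
7 = 2*3 + 1
3 = 3*1 + 0
gcd(4090, 61679) = 1.
Back-substituting:
1 = 7 − 2·3
1 = −2·45 + 13·7
1 = 13·142 − 41·45
1 = −41·329 + 95·142
1 = 95·4090 − 1181·329
1 = −1181·61679 + 17810·4090
So 1 = (-1181)·61679 + (17810)·4090.

1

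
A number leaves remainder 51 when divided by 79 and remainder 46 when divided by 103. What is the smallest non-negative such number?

Write x = 51 + 79·k. Then 79·k ≡ 46 − 51 ≡ 98 (mod 103).
Need 79⁻¹ mod 103. Extended Euclid on (103, 79):
103 = 1·79 + 24
79 = 3·24 + 7
24 = 3·7 + 3
7 = 2·3 + 1
3 = 3·1 + 0
Back-substitute:
1 = 7 − 2·3
1 = −2·24 + 7·7
1 = 7·79 − 23·24
1 = −23·103 + 30·79
79⁻¹ ≡ 30 (mod 103), so k ≡ 30·98 ≡ 56 (mod 103).
x = 51 + 79·56 = 4475.

4475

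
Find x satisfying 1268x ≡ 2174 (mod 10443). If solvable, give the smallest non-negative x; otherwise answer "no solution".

First find gcd(1268, 10443):
10443 = 8·1268 + 299
1268 = 4·299 + 72
299 = 4·72 + 11
72 = 6·11 + 6
11 = 1·6 + 5
6 = 1·5 + 1
5 = 5·1 + 0
gcd = 1, so a unique solution mod 10443 exists.
Back-substitute for the Bézout coefficients:
1 = 6 − 5
1 = −11 + 2·6
1 = 2·72 − 13·11
1 = −13·299 + 54·72
1 = 54·1268 − 229·299
1 = −229·10443 + 1886·1268
So 1268·(1886) ≡ 1 (mod 10443), giving 1268⁻¹ ≡ 1886.
x ≡ 1268⁻¹·2174 ≡ 1886·2174 ≡ 6508 (mod 10443).

6508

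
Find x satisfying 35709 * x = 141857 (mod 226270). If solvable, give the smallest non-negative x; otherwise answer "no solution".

First find gcd(35709, 226270):
226270 = 6×35709 + 12016
35709 = 2×12016 + 11677
12016 = 1×11677 + 339
11677 = 34×339 + 151
339 = 2×151 + 37
151 = 4×37 + 3
37 = 12×3 + 1
3 = 3×1 + 0
gcd = 1, so a unique solution mod 226270 exists.
Back-substitute for the Bézout coefficients:
1 = 37 − 12·3
1 = −12·151 + 49·37
1 = 49·339 − 110·151
1 = −110·11677 + 3789·339
1 = 3789·12016 − 3899·11677
1 = −3899·35709 + 11587·12016
1 = 11587·226270 − 73421·35709
So 35709·(-73421) ≡ 1 (mod 226270), giving 35709⁻¹ ≡ 152849.
x ≡ 35709⁻¹·141857 ≡ 152849·141857 ≡ 151573 (mod 226270).

151573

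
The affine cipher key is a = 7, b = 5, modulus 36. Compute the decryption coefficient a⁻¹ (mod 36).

31

Extended Euclidean algorithm:
36 = 5×7 + 1
7 = 7×1 + 0
gcd = 1, so the inverse exists. Back-substitute:
1 = 36 − 5·7
Hence 7⁻¹ ≡ -5 ≡ 31 (mod 36).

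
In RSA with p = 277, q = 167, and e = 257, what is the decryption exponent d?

1961

φ(n) = (p−1)(q−1) = 276·166 = 45816.
Need d with 257·d ≡ 1 (mod 45816). Apply the extended Euclidean algorithm:
45816 = 178*257 + 70
257 = 3*70 + 47
70 = 1*47 + 23
47 = 2*23 + 1
23 = 23*1 + 0
Back-substitute:
1 = 47 − 2·23
1 = −2·70 + 3·47
1 = 3·257 − 11·70
1 = −11·45816 + 1961·257
So 257·1961 ≡ 1 (mod 45816), hence d = 1961.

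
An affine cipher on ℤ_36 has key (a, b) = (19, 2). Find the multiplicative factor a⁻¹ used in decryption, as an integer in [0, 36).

19

Run Euclid on (36, 19):
36 = 1*19 + 17
19 = 1*17 + 2
17 = 8*2 + 1
2 = 2*1 + 0
The gcd is 1. Working backward:
1 = 17 − 8·2
1 = −8·19 + 9·17
1 = 9·36 − 17·19
So 19·(-17) ≡ 1 (mod 36), and -17 ≡ 19 (mod 36).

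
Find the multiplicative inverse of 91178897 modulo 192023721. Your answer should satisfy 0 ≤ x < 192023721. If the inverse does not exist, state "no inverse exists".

27324272

Apply the Euclidean algorithm to 192023721 and 91178897:
192023721 = 2*91178897 + 9665927
91178897 = 9*9665927 + 4185554
9665927 = 2*4185554 + 1294819
4185554 = 3*1294819 + 301097
1294819 = 4*301097 + 90431
301097 = 3*90431 + 29804
90431 = 3*29804 + 1019
29804 = 29*1019 + 253
1019 = 4*253 + 7
253 = 36*7 + 1
7 = 7*1 + 0
Since gcd(91178897, 192023721) = 1, back-substitute to write 1 as a combination:
1 = 253 − 36·7
1 = −36·1019 + 145·253
1 = 145·29804 − 4241·1019
1 = −4241·90431 + 12868·29804
1 = 12868·301097 − 42845·90431
1 = −42845·1294819 + 184248·301097
1 = 184248·4185554 − 595589·1294819
1 = −595589·9665927 + 1375426·4185554
1 = 1375426·91178897 − 12974423·9665927
1 = −12974423·192023721 + 27324272·91178897
So 91178897·27324272 ≡ 1 (mod 192023721).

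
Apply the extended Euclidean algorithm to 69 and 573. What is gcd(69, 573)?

3

Repeated division:
573 = 8*69 + 21
69 = 3*21 + 6
21 = 3*6 + 3
6 = 2*3 + 0
gcd(69, 573) = 3.
Back-substituting:
3 = 21 − 3·6
3 = −3·69 + 10·21
3 = 10·573 − 83·69
So 3 = (10)·573 + (-83)·69.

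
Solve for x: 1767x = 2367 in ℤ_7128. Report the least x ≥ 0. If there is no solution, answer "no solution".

First find gcd(1767, 7128):
7128 = 4·1767 + 60
1767 = 29·60 + 27
60 = 2·27 + 6
27 = 4·6 + 3
6 = 2·3 + 0
gcd = 3 and 3 | 2367, so solutions exist. Divide through by 3: 589x ≡ 789 (mod 2376).
Now find 589⁻¹ mod 2376:
2376 = 4*589 + 20
589 = 29*20 + 9
20 = 2*9 + 2
9 = 4*2 + 1
2 = 2*1 + 0
Back-substitute:
1 = 9 − 4·2
1 = −4·20 + 9·9
1 = 9·589 − 265·20
1 = −265·2376 + 1069·589
So 589⁻¹ ≡ 1069 (mod 2376).
Then x ≡ 1069·789 ≡ 2337 (mod 2376); the smallest non-negative solution is x = 2337.

2337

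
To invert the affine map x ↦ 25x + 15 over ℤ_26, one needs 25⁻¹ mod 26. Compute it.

25

Run Euclid on (26, 25):
26 = 1·25 + 1
25 = 25·1 + 0
Since gcd(25, 26) = 1, back-substitute to write 1 as a combination:
1 = 26 − 25
Hence 25⁻¹ ≡ -1 ≡ 25 (mod 26).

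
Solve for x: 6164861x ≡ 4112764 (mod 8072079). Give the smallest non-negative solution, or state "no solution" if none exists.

First find gcd(6164861, 8072079):
8072079 = 1×6164861 + 1907218
6164861 = 3×1907218 + 443207
1907218 = 4×443207 + 134390
443207 = 3×134390 + 40037
134390 = 3×40037 + 14279
40037 = 2×14279 + 11479
14279 = 1×11479 + 2800
11479 = 4×2800 + 279
2800 = 10×279 + 10
279 = 27×10 + 9
10 = 1×9 + 1
9 = 9×1 + 0
gcd = 1, so a unique solution mod 8072079 exists.
Back-substitute for the Bézout coefficients:
1 = 10 − 9
1 = −279 + 28·10
1 = 28·2800 − 281·279
1 = −281·11479 + 1152·2800
1 = 1152·14279 − 1433·11479
1 = −1433·40037 + 4018·14279
1 = 4018·134390 − 13487·40037
1 = −13487·443207 + 44479·134390
1 = 44479·1907218 − 191403·443207
1 = −191403·6164861 + 618688·1907218
1 = 618688·8072079 − 810091·6164861
So 6164861·(-810091) ≡ 1 (mod 8072079), giving 6164861⁻¹ ≡ 7261988.
x ≡ 6164861⁻¹·4112764 ≡ 7261988·4112764 ≡ 5217410 (mod 8072079).

5217410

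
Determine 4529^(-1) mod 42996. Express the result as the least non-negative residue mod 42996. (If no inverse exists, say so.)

12389

gcd(42996, 4529) by repeated division:
42996 = 9×4529 + 2235
4529 = 2×2235 + 59
2235 = 37×59 + 52
59 = 1×52 + 7
52 = 7×7 + 3
7 = 2×3 + 1
3 = 3×1 + 0
gcd = 1, so the inverse exists. Back-substitute:
1 = 7 − 2·3
1 = −2·52 + 15·7
1 = 15·59 − 17·52
1 = −17·2235 + 644·59
1 = 644·4529 − 1305·2235
1 = −1305·42996 + 12389·4529
So 4529·12389 ≡ 1 (mod 42996).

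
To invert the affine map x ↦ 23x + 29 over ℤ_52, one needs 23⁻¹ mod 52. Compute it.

43

Run Euclid on (52, 23):
52 = 2*23 + 6
23 = 3*6 + 5
6 = 1*5 + 1
5 = 5*1 + 0
gcd = 1, so the inverse exists. Back-substitute:
1 = 6 − 5
1 = −23 + 4·6
1 = 4·52 − 9·23
Hence 23⁻¹ ≡ -9 ≡ 43 (mod 52).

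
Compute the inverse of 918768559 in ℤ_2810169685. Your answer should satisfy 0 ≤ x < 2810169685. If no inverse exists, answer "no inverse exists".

649237949

Run Euclid on (2810169685, 918768559):
2810169685 = 3·918768559 + 53864008
918768559 = 17·53864008 + 3080423
53864008 = 17·3080423 + 1496817
3080423 = 2·1496817 + 86789
1496817 = 17·86789 + 21404
86789 = 4·21404 + 1173
21404 = 18·1173 + 290
1173 = 4·290 + 13
290 = 22·13 + 4
13 = 3·4 + 1
4 = 4·1 + 0
Since gcd(918768559, 2810169685) = 1, back-substitute to write 1 as a combination:
1 = 13 − 3·4
1 = −3·290 + 67·13
1 = 67·1173 − 271·290
1 = −271·21404 + 4945·1173
1 = 4945·86789 − 20051·21404
1 = −20051·1496817 + 345812·86789
1 = 345812·3080423 − 711675·1496817
1 = −711675·53864008 + 12444287·3080423
1 = 12444287·918768559 − 212264554·53864008
1 = −212264554·2810169685 + 649237949·918768559
So 918768559·649237949 ≡ 1 (mod 2810169685).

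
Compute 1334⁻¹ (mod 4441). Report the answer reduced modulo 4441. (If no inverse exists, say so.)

gcd(4441, 1334) by repeated division:
4441 = 3×1334 + 439
1334 = 3×439 + 17
439 = 25×17 + 14
17 = 1×14 + 3
14 = 4×3 + 2
3 = 1×2 + 1
2 = 2×1 + 0
Since gcd(1334, 4441) = 1, back-substitute to write 1 as a combination:
1 = 3 − 2
1 = −14 + 5·3
1 = 5·17 − 6·14
1 = −6·439 + 155·17
1 = 155·1334 − 471·439
1 = −471·4441 + 1568·1334
So 1334·1568 ≡ 1 (mod 4441).

1568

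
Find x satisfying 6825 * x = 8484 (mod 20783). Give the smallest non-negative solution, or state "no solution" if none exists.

First find gcd(6825, 20783):
20783 = 3·6825 + 308
6825 = 22·308 + 49
308 = 6·49 + 14
49 = 3·14 + 7
14 = 2·7 + 0
gcd = 7 and 7 | 8484, so solutions exist. Divide through by 7: 975x ≡ 1212 (mod 2969).
Now find 975⁻¹ mod 2969:
2969 = 3*975 + 44
975 = 22*44 + 7
44 = 6*7 + 2
7 = 3*2 + 1
2 = 2*1 + 0
Back-substitute:
1 = 7 − 3·2
1 = −3·44 + 19·7
1 = 19·975 − 421·44
1 = −421·2969 + 1282·975
So 975⁻¹ ≡ 1282 (mod 2969).
Then x ≡ 1282·1212 ≡ 997 (mod 2969); the smallest non-negative solution is x = 997.

997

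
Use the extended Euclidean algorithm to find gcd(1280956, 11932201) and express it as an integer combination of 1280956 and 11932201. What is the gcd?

Apply Euclid's algorithm to 11932201 and 1280956:
11932201 = 9*1280956 + 403597
1280956 = 3*403597 + 70165
403597 = 5*70165 + 52772
70165 = 1*52772 + 17393
52772 = 3*17393 + 593
17393 = 29*593 + 196
593 = 3*196 + 5
196 = 39*5 + 1
5 = 5*1 + 0
gcd(1280956, 11932201) = 1.
Back-substituting:
1 = 196 − 39·5
1 = −39·593 + 118·196
1 = 118·17393 − 3461·593
1 = −3461·52772 + 10501·17393
1 = 10501·70165 − 13962·52772
1 = −13962·403597 + 80311·70165
1 = 80311·1280956 − 254895·403597
1 = −254895·11932201 + 2374366·1280956
So 1 = (-254895)·11932201 + (2374366)·1280956.

1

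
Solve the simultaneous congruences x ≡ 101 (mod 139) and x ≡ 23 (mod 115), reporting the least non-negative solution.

Write x = 101 + 139·k. Then 139·k ≡ 23 − 101 ≡ 37 (mod 115).
Need 139⁻¹ mod 115. Extended Euclid on (115, 24):
115 = 4·24 + 19
24 = 1·19 + 5
19 = 3·5 + 4
5 = 1·4 + 1
4 = 4·1 + 0
Back-substitute:
1 = 5 − 4
1 = −19 + 4·5
1 = 4·24 − 5·19
1 = −5·115 + 24·24
139⁻¹ ≡ 24 (mod 115), so k ≡ 24·37 ≡ 83 (mod 115).
x = 101 + 139·83 = 11638.

11638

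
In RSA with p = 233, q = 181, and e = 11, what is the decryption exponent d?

φ(n) = (p−1)(q−1) = 232·180 = 41760.
Need d with 11·d ≡ 1 (mod 41760). Apply the extended Euclidean algorithm:
41760 = 3796×11 + 4
11 = 2×4 + 3
4 = 1×3 + 1
3 = 3×1 + 0
Back-substitute:
1 = 4 − 3
1 = −11 + 3·4
1 = 3·41760 − 11389·11
So 11·(-11389) ≡ 1 (mod 41760), hence d ≡ -11389 ≡ 30371 (mod 41760).

30371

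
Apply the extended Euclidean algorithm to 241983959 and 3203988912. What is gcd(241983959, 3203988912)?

Euclidean algorithm:
3203988912 = 13*241983959 + 58197445
241983959 = 4*58197445 + 9194179
58197445 = 6*9194179 + 3032371
9194179 = 3*3032371 + 97066
3032371 = 31*97066 + 23325
97066 = 4*23325 + 3766
23325 = 6*3766 + 729
3766 = 5*729 + 121
729 = 6*121 + 3
121 = 40*3 + 1
3 = 3*1 + 0
gcd(241983959, 3203988912) = 1.
Express as a combination:
1 = 121 − 40·3
1 = −40·729 + 241·121
1 = 241·3766 − 1245·729
1 = −1245·23325 + 7711·3766
1 = 7711·97066 − 32089·23325
1 = −32089·3032371 + 1002470·97066
1 = 1002470·9194179 − 3039499·3032371
1 = −3039499·58197445 + 19239464·9194179
1 = 19239464·241983959 − 79997355·58197445
1 = −79997355·3203988912 + 1059205079·241983959
So 1 = (-79997355)·3203988912 + (1059205079)·241983959.

1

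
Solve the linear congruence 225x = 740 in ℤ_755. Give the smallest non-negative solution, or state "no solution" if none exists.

First find gcd(225, 755):
755 = 3·225 + 80
225 = 2·80 + 65
80 = 1·65 + 15
65 = 4·15 + 5
15 = 3·5 + 0
gcd = 5 and 5 | 740, so solutions exist. Divide through by 5: 45x ≡ 148 (mod 151).
Now find 45⁻¹ mod 151:
151 = 3×45 + 16
45 = 2×16 + 13
16 = 1×13 + 3
13 = 4×3 + 1
3 = 3×1 + 0
Back-substitute:
1 = 13 − 4·3
1 = −4·16 + 5·13
1 = 5·45 − 14·16
1 = −14·151 + 47·45
So 45⁻¹ ≡ 47 (mod 151).
Then x ≡ 47·148 ≡ 10 (mod 151); the smallest non-negative solution is x = 10.

10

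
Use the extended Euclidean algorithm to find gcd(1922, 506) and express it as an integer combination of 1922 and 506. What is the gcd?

Apply Euclid's algorithm to 1922 and 506:
1922 = 3·506 + 404
506 = 1·404 + 102
404 = 3·102 + 98
102 = 1·98 + 4
98 = 24·4 + 2
4 = 2·2 + 0
gcd(1922, 506) = 2.
Express as a combination:
2 = 98 − 24·4
2 = −24·102 + 25·98
2 = 25·404 − 99·102
2 = −99·506 + 124·404
2 = 124·1922 − 471·506
So 2 = (124)·1922 + (-471)·506.

2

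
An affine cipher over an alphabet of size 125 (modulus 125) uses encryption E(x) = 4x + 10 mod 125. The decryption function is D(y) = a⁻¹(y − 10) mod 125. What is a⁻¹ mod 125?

Extended Euclidean algorithm:
125 = 31*4 + 1
4 = 4*1 + 0
Since gcd(4, 125) = 1, back-substitute to write 1 as a combination:
1 = 125 − 31·4
Hence 4⁻¹ ≡ -31 ≡ 94 (mod 125).

94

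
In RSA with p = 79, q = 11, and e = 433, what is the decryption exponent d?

517

φ(n) = (p−1)(q−1) = 78·10 = 780.
Need d with 433·d ≡ 1 (mod 780). Apply the extended Euclidean algorithm:
780 = 1·433 + 347
433 = 1·347 + 86
347 = 4·86 + 3
86 = 28·3 + 2
3 = 1·2 + 1
2 = 2·1 + 0
Back-substitute:
1 = 3 − 2
1 = −86 + 29·3
1 = 29·347 − 117·86
1 = −117·433 + 146·347
1 = 146·780 − 263·433
So 433·(-263) ≡ 1 (mod 780), hence d ≡ -263 ≡ 517 (mod 780).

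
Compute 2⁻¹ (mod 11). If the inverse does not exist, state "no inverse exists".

Extended Euclidean algorithm:
11 = 5*2 + 1
2 = 2*1 + 0
gcd = 1, so the inverse exists. Back-substitute:
1 = 11 − 5·2
Thus 2·(-5) ≡ 1 (mod 11); reducing, -5 mod 11 = 6.

6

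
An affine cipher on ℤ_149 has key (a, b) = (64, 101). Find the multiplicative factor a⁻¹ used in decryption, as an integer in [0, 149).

7

Apply the Euclidean algorithm to 149 and 64:
149 = 2×64 + 21
64 = 3×21 + 1
21 = 21×1 + 0
Since gcd(64, 149) = 1, back-substitute to write 1 as a combination:
1 = 64 − 3·21
1 = −3·149 + 7·64
So 64·7 ≡ 1 (mod 149).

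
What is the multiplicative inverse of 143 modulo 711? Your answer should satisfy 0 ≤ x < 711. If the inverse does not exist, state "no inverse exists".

179

Apply the Euclidean algorithm to 711 and 143:
711 = 4×143 + 139
143 = 1×139 + 4
139 = 34×4 + 3
4 = 1×3 + 1
3 = 3×1 + 0
The gcd is 1. Working backward:
1 = 4 − 3
1 = −139 + 35·4
1 = 35·143 − 36·139
1 = −36·711 + 179·143
So 143·179 ≡ 1 (mod 711).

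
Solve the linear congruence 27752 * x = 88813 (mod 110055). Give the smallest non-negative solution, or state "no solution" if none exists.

First find gcd(27752, 110055):
110055 = 3×27752 + 26799
27752 = 1×26799 + 953
26799 = 28×953 + 115
953 = 8×115 + 33
115 = 3×33 + 16
33 = 2×16 + 1
16 = 16×1 + 0
gcd = 1, so a unique solution mod 110055 exists.
Back-substitute for the Bézout coefficients:
1 = 33 − 2·16
1 = −2·115 + 7·33
1 = 7·953 − 58·115
1 = −58·26799 + 1631·953
1 = 1631·27752 − 1689·26799
1 = −1689·110055 + 6698·27752
So 27752·(6698) ≡ 1 (mod 110055), giving 27752⁻¹ ≡ 6698.
x ≡ 27752⁻¹·88813 ≡ 6698·88813 ≡ 22199 (mod 110055).

22199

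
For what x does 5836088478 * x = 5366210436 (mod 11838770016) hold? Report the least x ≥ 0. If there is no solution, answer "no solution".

First find gcd(5836088478, 11838770016):
11838770016 = 2·5836088478 + 166593060
5836088478 = 35·166593060 + 5331378
166593060 = 31·5331378 + 1320342
5331378 = 4·1320342 + 50010
1320342 = 26·50010 + 20082
50010 = 2·20082 + 9846
20082 = 2·9846 + 390
9846 = 25·390 + 96
390 = 4·96 + 6
96 = 16·6 + 0
gcd = 6 and 6 | 5366210436, so solutions exist. Divide through by 6: 972681413x ≡ 894368406 (mod 1973128336).
Now find 972681413⁻¹ mod 1973128336:
1973128336 = 2·972681413 + 27765510
972681413 = 35·27765510 + 888563
27765510 = 31·888563 + 220057
888563 = 4·220057 + 8335
220057 = 26·8335 + 3347
8335 = 2·3347 + 1641
3347 = 2·1641 + 65
1641 = 25·65 + 16
65 = 4·16 + 1
16 = 16·1 + 0
Back-substitute:
1 = 65 − 4·16
1 = −4·1641 + 101·65
1 = 101·3347 − 206·1641
1 = −206·8335 + 513·3347
1 = 513·220057 − 13544·8335
1 = −13544·888563 + 54689·220057
1 = 54689·27765510 − 1708903·888563
1 = −1708903·972681413 + 59866294·27765510
1 = 59866294·1973128336 − 121441491·972681413
So 972681413·(-121441491) ≡ 1 (mod 1973128336), i.e. 972681413⁻¹ ≡ 1851686845.
Then x ≡ 1851686845·894368406 ≡ 1325306814 (mod 1973128336); the smallest non-negative solution is x = 1325306814.

1325306814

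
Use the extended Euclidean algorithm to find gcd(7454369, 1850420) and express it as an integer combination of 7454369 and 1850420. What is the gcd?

Repeated division:
7454369 = 4*1850420 + 52689
1850420 = 35*52689 + 6305
52689 = 8*6305 + 2249
6305 = 2*2249 + 1807
2249 = 1*1807 + 442
1807 = 4*442 + 39
442 = 11*39 + 13
39 = 3*13 + 0
gcd(7454369, 1850420) = 13.
Express as a combination:
13 = 442 − 11·39
13 = −11·1807 + 45·442
13 = 45·2249 − 56·1807
13 = −56·6305 + 157·2249
13 = 157·52689 − 1312·6305
13 = −1312·1850420 + 46077·52689
13 = 46077·7454369 − 185620·1850420
So 13 = (46077)·7454369 + (-185620)·1850420.

13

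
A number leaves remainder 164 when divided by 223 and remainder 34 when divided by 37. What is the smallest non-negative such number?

Write x = 164 + 223·k. Then 223·k ≡ 34 − 164 ≡ 18 (mod 37).
Need 223⁻¹ mod 37. Extended Euclid on (37, 1):
37 = 37×1 + 0
223⁻¹ ≡ 1 (mod 37), so k ≡ 1·18 ≡ 18 (mod 37).
x = 164 + 223·18 = 4178.

4178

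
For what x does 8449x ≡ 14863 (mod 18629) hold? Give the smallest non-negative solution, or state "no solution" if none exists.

16298

First find gcd(8449, 18629):
18629 = 2*8449 + 1731
8449 = 4*1731 + 1525
1731 = 1*1525 + 206
1525 = 7*206 + 83
206 = 2*83 + 40
83 = 2*40 + 3
40 = 13*3 + 1
3 = 3*1 + 0
gcd = 1, so a unique solution mod 18629 exists.
Back-substitute for the Bézout coefficients:
1 = 40 − 13·3
1 = −13·83 + 27·40
1 = 27·206 − 67·83
1 = −67·1525 + 496·206
1 = 496·1731 − 563·1525
1 = −563·8449 + 2748·1731
1 = 2748·18629 − 6059·8449
So 8449·(-6059) ≡ 1 (mod 18629), giving 8449⁻¹ ≡ 12570.
x ≡ 8449⁻¹·14863 ≡ 12570·14863 ≡ 16298 (mod 18629).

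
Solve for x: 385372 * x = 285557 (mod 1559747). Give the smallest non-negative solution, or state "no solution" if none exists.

1299570

First find gcd(385372, 1559747):
1559747 = 4·385372 + 18259
385372 = 21·18259 + 1933
18259 = 9·1933 + 862
1933 = 2·862 + 209
862 = 4·209 + 26
209 = 8·26 + 1
26 = 26·1 + 0
gcd = 1, so a unique solution mod 1559747 exists.
Back-substitute for the Bézout coefficients:
1 = 209 − 8·26
1 = −8·862 + 33·209
1 = 33·1933 − 74·862
1 = −74·18259 + 699·1933
1 = 699·385372 − 14753·18259
1 = −14753·1559747 + 59711·385372
So 385372·(59711) ≡ 1 (mod 1559747), giving 385372⁻¹ ≡ 59711.
x ≡ 385372⁻¹·285557 ≡ 59711·285557 ≡ 1299570 (mod 1559747).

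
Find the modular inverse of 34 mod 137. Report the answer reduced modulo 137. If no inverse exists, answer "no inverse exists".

133

gcd(137, 34) by repeated division:
137 = 4·34 + 1
34 = 34·1 + 0
Since gcd(34, 137) = 1, back-substitute to write 1 as a combination:
1 = 137 − 4·34
Thus 34·(-4) ≡ 1 (mod 137); reducing, -4 mod 137 = 133.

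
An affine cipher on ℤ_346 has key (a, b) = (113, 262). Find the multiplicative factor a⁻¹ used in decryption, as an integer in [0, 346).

49

gcd(346, 113) by repeated division:
346 = 3*113 + 7
113 = 16*7 + 1
7 = 7*1 + 0
gcd = 1, so the inverse exists. Back-substitute:
1 = 113 − 16·7
1 = −16·346 + 49·113
So 113·49 ≡ 1 (mod 346).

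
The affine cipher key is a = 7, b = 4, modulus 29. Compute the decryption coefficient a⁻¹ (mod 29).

25

Extended Euclidean algorithm:
29 = 4×7 + 1
7 = 7×1 + 0
Since gcd(7, 29) = 1, back-substitute to write 1 as a combination:
1 = 29 − 4·7
Hence 7⁻¹ ≡ -4 ≡ 25 (mod 29).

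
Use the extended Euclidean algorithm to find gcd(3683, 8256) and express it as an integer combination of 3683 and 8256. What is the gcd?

1

Euclidean algorithm:
8256 = 2·3683 + 890
3683 = 4·890 + 123
890 = 7·123 + 29
123 = 4·29 + 7
29 = 4·7 + 1
7 = 7·1 + 0
gcd(3683, 8256) = 1.
Back-substituting:
1 = 29 − 4·7
1 = −4·123 + 17·29
1 = 17·890 − 123·123
1 = −123·3683 + 509·890
1 = 509·8256 − 1141·3683
So 1 = (509)·8256 + (-1141)·3683.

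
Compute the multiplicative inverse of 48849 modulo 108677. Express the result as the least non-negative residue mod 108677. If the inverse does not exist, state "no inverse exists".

19431

Apply the Euclidean algorithm to 108677 and 48849:
108677 = 2×48849 + 10979
48849 = 4×10979 + 4933
10979 = 2×4933 + 1113
4933 = 4×1113 + 481
1113 = 2×481 + 151
481 = 3×151 + 28
151 = 5×28 + 11
28 = 2×11 + 6
11 = 1×6 + 5
6 = 1×5 + 1
5 = 5×1 + 0
gcd = 1, so the inverse exists. Back-substitute:
1 = 6 − 5
1 = −11 + 2·6
1 = 2·28 − 5·11
1 = −5·151 + 27·28
1 = 27·481 − 86·151
1 = −86·1113 + 199·481
1 = 199·4933 − 882·1113
1 = −882·10979 + 1963·4933
1 = 1963·48849 − 8734·10979
1 = −8734·108677 + 19431·48849
So 48849·19431 ≡ 1 (mod 108677).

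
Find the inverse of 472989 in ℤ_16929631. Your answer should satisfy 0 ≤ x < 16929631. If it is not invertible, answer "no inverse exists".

gcd(16929631, 472989) by repeated division:
16929631 = 35×472989 + 375016
472989 = 1×375016 + 97973
375016 = 3×97973 + 81097
97973 = 1×81097 + 16876
81097 = 4×16876 + 13593
16876 = 1×13593 + 3283
13593 = 4×3283 + 461
3283 = 7×461 + 56
461 = 8×56 + 13
56 = 4×13 + 4
13 = 3×4 + 1
4 = 4×1 + 0
gcd = 1, so the inverse exists. Back-substitute:
1 = 13 − 3·4
1 = −3·56 + 13·13
1 = 13·461 − 107·56
1 = −107·3283 + 762·461
1 = 762·13593 − 3155·3283
1 = −3155·16876 + 3917·13593
1 = 3917·81097 − 18823·16876
1 = −18823·97973 + 22740·81097
1 = 22740·375016 − 87043·97973
1 = −87043·472989 + 109783·375016
1 = 109783·16929631 − 3929448·472989
So 472989·(-3929448) ≡ 1 (mod 16929631), and -3929448 ≡ 13000183 (mod 16929631).

13000183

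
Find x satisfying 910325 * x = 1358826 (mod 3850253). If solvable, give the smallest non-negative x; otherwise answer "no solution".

First find gcd(910325, 3850253):
3850253 = 4·910325 + 208953
910325 = 4·208953 + 74513
208953 = 2·74513 + 59927
74513 = 1·59927 + 14586
59927 = 4·14586 + 1583
14586 = 9·1583 + 339
1583 = 4·339 + 227
339 = 1·227 + 112
227 = 2·112 + 3
112 = 37·3 + 1
3 = 3·1 + 0
gcd = 1, so a unique solution mod 3850253 exists.
Back-substitute for the Bézout coefficients:
1 = 112 − 37·3
1 = −37·227 + 75·112
1 = 75·339 − 112·227
1 = −112·1583 + 523·339
1 = 523·14586 − 4819·1583
1 = −4819·59927 + 19799·14586
1 = 19799·74513 − 24618·59927
1 = −24618·208953 + 69035·74513
1 = 69035·910325 − 300758·208953
1 = −300758·3850253 + 1272067·910325
So 910325·(1272067) ≡ 1 (mod 3850253), giving 910325⁻¹ ≡ 1272067.
x ≡ 910325⁻¹·1358826 ≡ 1272067·1358826 ≡ 532534 (mod 3850253).

532534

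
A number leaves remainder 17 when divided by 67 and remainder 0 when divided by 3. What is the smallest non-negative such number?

Write x = 17 + 67·k. Then 67·k ≡ 0 − 17 ≡ 1 (mod 3).
Need 67⁻¹ mod 3. Extended Euclid on (3, 1):
3 = 3*1 + 0
67⁻¹ ≡ 1 (mod 3), so k ≡ 1·1 ≡ 1 (mod 3).
x = 17 + 67·1 = 84.

84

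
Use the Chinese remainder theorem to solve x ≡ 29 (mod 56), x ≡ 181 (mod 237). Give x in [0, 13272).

9661

Write x = 29 + 56·k. Then 56·k ≡ 181 − 29 ≡ 152 (mod 237).
Need 56⁻¹ mod 237. Extended Euclid on (237, 56):
237 = 4×56 + 13
56 = 4×13 + 4
13 = 3×4 + 1
4 = 4×1 + 0
Back-substitute:
1 = 13 − 3·4
1 = −3·56 + 13·13
1 = 13·237 − 55·56
56⁻¹ ≡ 182 (mod 237), so k ≡ 182·152 ≡ 172 (mod 237).
x = 29 + 56·172 = 9661.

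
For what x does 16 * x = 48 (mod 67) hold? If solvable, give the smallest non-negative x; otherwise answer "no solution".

First find gcd(16, 67):
67 = 4×16 + 3
16 = 5×3 + 1
3 = 3×1 + 0
gcd = 1, so a unique solution mod 67 exists.
Back-substitute for the Bézout coefficients:
1 = 16 − 5·3
1 = −5·67 + 21·16
So 16·(21) ≡ 1 (mod 67), giving 16⁻¹ ≡ 21.
x ≡ 16⁻¹·48 ≡ 21·48 ≡ 3 (mod 67).

3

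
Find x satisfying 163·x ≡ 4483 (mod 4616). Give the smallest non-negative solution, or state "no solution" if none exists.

3001

First find gcd(163, 4616):
4616 = 28·163 + 52
163 = 3·52 + 7
52 = 7·7 + 3
7 = 2·3 + 1
3 = 3·1 + 0
gcd = 1, so a unique solution mod 4616 exists.
Back-substitute for the Bézout coefficients:
1 = 7 − 2·3
1 = −2·52 + 15·7
1 = 15·163 − 47·52
1 = −47·4616 + 1331·163
So 163·(1331) ≡ 1 (mod 4616), giving 163⁻¹ ≡ 1331.
x ≡ 163⁻¹·4483 ≡ 1331·4483 ≡ 3001 (mod 4616).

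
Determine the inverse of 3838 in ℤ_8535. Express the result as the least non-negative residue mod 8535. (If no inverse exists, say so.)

2017

Apply the Euclidean algorithm to 8535 and 3838:
8535 = 2*3838 + 859
3838 = 4*859 + 402
859 = 2*402 + 55
402 = 7*55 + 17
55 = 3*17 + 4
17 = 4*4 + 1
4 = 4*1 + 0
The gcd is 1. Working backward:
1 = 17 − 4·4
1 = −4·55 + 13·17
1 = 13·402 − 95·55
1 = −95·859 + 203·402
1 = 203·3838 − 907·859
1 = −907·8535 + 2017·3838
So 3838·2017 ≡ 1 (mod 8535).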